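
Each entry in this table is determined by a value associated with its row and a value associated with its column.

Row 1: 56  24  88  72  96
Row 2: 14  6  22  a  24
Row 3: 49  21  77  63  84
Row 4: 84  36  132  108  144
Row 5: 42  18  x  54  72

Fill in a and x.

a = 18, x = 66

Each row is a constant multiple of every other row — this is a multiplication table with the headers hidden.
Row 2 is 6/24 = 1/4 times row 1, so its entry in column 4 is 72 × 1/4 = 18.
Row 5 is 18/24 = 3/4 times row 1, so its entry in column 3 is 88 × 3/4 = 66.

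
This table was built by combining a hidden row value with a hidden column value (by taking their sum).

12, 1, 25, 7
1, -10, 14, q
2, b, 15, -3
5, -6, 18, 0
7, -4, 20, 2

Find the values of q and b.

The difference between any two rows is the same in every column — this is an addition table with the headers hidden.
Row 2 minus row 1 is 1 − 12 = -11, so its entry in column 4 is 7 + (-11) = -4.
Row 3 minus row 1 is 2 − 12 = -10, so its entry in column 2 is 1 + (-10) = -9.

q = -4, b = -9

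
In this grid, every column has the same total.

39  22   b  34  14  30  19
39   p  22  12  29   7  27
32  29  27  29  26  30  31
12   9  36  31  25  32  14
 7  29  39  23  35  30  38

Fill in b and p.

The complete columns each total 129.
Column 3 is missing 129 − 124 = 5 (since 22 + 27 + 36 + 39 = 124).
Column 2 is missing 129 − 89 = 40 (since 22 + 29 + 9 + 29 = 89).

b = 5, p = 40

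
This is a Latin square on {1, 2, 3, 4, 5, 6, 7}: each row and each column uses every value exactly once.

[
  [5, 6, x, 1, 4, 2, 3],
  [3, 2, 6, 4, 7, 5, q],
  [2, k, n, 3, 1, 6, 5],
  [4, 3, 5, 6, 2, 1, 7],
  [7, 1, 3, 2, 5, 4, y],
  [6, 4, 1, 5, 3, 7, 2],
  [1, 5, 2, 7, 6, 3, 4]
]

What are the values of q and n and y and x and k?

For row 3, column 2: column 2 already has {1, 2, 3, 4, 5, 6}; that leaves 7.
Cell (5,7): row 5 already has {1, 2, 3, 4, 5, 7} → 6.
Cell (1,3): row 1 already has {1, 2, 3, 4, 5, 6} → 7.
At (row 3, col 3): row 3 already has {1, 2, 3, 5, 6, 7}, so the value is 4.
At (row 2, col 7): row 2 already has {2, 3, 4, 5, 6, 7}, so the value is 1.

q = 1, n = 4, y = 6, x = 7, k = 7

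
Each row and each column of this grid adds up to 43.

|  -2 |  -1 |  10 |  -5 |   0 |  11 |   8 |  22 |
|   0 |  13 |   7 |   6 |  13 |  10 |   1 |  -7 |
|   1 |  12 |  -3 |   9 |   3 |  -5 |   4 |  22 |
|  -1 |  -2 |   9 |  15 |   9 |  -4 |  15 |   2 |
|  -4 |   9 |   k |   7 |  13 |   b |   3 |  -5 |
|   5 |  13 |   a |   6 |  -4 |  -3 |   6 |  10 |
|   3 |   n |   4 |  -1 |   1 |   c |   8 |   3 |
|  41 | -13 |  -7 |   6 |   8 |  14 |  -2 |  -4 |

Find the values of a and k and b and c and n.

Column 2: -1 + 13 + 12 − 2 + 9 + 13 − 13 = 31, so its missing entry is 43 − 31 = 12.
Row 7: 3 + 12 + 4 − 1 + 1 + 8 + 3 = 30, so its missing entry is 43 − 30 = 13.
Column 6: 11 + 10 − 5 − 4 − 3 + 13 + 14 = 36, so its missing entry is 43 − 36 = 7.
Row 5: -4 + 9 + 7 + 13 + 7 + 3 − 5 = 30, so its missing entry is 43 − 30 = 13.
Row 6: 5 + 13 + 6 − 4 − 3 + 6 + 10 = 33, so its missing entry is 43 − 33 = 10.

a = 10, k = 13, b = 7, c = 13, n = 12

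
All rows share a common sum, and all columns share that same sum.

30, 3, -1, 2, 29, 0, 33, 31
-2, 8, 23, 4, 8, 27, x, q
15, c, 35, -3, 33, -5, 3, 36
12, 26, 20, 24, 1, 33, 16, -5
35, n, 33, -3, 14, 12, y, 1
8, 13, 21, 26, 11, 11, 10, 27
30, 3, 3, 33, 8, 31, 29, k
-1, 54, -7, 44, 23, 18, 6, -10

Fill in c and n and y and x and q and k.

c = 13, n = 7, y = 28, x = 2, q = 57, k = -10

Rows 1 and 4 both sum to 127, so that's the common total.
Row 3 has 15 + 35 − 3 + 33 − 5 + 3 + 36 = 114; the blank must be 127 − 114 = 13.
Row 7 has 30 + 3 + 3 + 33 + 8 + 31 + 29 = 137; the blank must be 127 − 137 = -10.
Column 8 has 31 + 36 − 5 + 1 + 27 − 10 − 10 = 70; the blank must be 127 − 70 = 57.
Row 2 has -2 + 8 + 23 + 4 + 8 + 27 + 57 = 125; the blank must be 127 − 125 = 2.
Column 7 has 33 + 2 + 3 + 16 + 10 + 29 + 6 = 99; the blank must be 127 − 99 = 28.
Row 5 has 35 + 33 − 3 + 14 + 12 + 28 + 1 = 120; the blank must be 127 − 120 = 7.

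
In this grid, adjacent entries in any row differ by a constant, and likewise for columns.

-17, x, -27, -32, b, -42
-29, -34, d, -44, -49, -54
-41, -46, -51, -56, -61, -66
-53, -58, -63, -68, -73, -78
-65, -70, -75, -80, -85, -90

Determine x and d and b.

x = -22, d = -39, b = -37

Along each row the entries change by -5 per step; down each column they change by -12.
Row 1: from -17 at column 1, stepping by -5 to column 2 gives -22.
Row 2: from -29 at column 1, stepping by -5 to column 3 gives -39.
Row 1: from -17 at column 1, stepping by -5 to column 5 gives -37.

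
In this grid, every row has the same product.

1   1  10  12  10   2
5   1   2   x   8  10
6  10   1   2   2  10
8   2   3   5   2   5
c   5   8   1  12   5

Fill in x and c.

x = 3, c = 1

Rows 3 and 4 each multiply to 2400, so every row has product 2400.
Row 2: 5×1×2×8×10 = 800, so the missing entry is 2400 ÷ 800 = 3.
Row 5: 5×8×1×12×5 = 2400, so the missing entry is 2400 ÷ 2400 = 1.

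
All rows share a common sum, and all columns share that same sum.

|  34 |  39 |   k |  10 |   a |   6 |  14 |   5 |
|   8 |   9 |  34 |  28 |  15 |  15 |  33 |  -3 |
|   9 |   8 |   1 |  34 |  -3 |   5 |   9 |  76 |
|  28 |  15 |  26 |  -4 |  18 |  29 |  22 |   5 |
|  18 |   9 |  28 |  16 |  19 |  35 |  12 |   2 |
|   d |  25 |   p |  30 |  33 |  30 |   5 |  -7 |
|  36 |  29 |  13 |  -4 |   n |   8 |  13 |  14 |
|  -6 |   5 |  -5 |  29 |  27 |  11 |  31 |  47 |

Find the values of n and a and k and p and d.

Rows 2 and 3 both sum to 139, so that's the common total.
Row 7 has 36 + 29 + 13 − 4 + 8 + 13 + 14 = 109; the blank must be 139 − 109 = 30.
Column 5 has 15 − 3 + 18 + 19 + 33 + 30 + 27 = 139; the blank must be 139 − 139 = 0.
Row 1 has 34 + 39 + 10 + 0 + 6 + 14 + 5 = 108; the blank must be 139 − 108 = 31.
Column 1 has 34 + 8 + 9 + 28 + 18 + 36 − 6 = 127; the blank must be 139 − 127 = 12.
Row 6 has 12 + 25 + 30 + 33 + 30 + 5 − 7 = 128; the blank must be 139 − 128 = 11.

n = 30, a = 0, k = 31, p = 11, d = 12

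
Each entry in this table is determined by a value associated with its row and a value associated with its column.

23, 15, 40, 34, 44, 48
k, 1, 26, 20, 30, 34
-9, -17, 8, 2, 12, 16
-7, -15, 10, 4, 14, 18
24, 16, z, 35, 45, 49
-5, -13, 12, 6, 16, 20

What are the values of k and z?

k = 9, z = 41

The difference between any two rows is the same in every column — this is an addition table with the headers hidden.
Row 2 minus row 1 is 34 − 48 = -14, so its entry in column 1 is 23 + (-14) = 9.
Row 5 minus row 1 is 49 − 48 = 1, so its entry in column 3 is 40 + 1 = 41.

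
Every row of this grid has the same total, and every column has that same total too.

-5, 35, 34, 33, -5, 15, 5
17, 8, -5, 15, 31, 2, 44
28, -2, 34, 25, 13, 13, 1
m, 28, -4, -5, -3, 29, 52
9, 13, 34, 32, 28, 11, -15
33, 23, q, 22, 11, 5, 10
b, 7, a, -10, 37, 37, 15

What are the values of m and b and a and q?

m = 15, b = 15, a = 11, q = 8

Rows 1 and 2 both sum to 112, so that's the common total.
Row 6: 33 + 23 + 22 + 11 + 5 + 10 = 104, so its missing entry is 112 − 104 = 8.
Column 3: 34 − 5 + 34 − 4 + 34 + 8 = 101, so its missing entry is 112 − 101 = 11.
Row 7: 7 + 11 − 10 + 37 + 37 + 15 = 97, so its missing entry is 112 − 97 = 15.
Row 4: 28 − 4 − 5 − 3 + 29 + 52 = 97, so its missing entry is 112 − 97 = 15.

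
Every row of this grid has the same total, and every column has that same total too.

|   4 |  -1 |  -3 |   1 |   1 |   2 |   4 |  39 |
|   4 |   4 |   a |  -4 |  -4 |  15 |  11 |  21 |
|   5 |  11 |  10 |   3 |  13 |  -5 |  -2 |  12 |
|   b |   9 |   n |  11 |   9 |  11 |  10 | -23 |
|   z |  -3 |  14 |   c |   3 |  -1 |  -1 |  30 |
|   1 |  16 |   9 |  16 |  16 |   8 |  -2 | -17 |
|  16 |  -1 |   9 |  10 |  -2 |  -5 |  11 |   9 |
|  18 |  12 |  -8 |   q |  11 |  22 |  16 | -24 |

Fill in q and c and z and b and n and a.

Rows 1 and 3 both sum to 47, so that's the common total.
The known cells in row 2 total 47, leaving 47 − 47 = 0 for the blank.
The known cells in row 8 total 47, leaving 47 − 47 = 0 for the blank.
The known cells in column 4 total 37, leaving 47 − 37 = 10 for the blank.
The known cells in row 5 total 52, leaving 47 − 52 = -5 for the blank.
The known cells in column 1 total 43, leaving 47 − 43 = 4 for the blank.
The known cells in row 4 total 31, leaving 47 − 31 = 16 for the blank.

q = 0, c = 10, z = -5, b = 4, n = 16, a = 0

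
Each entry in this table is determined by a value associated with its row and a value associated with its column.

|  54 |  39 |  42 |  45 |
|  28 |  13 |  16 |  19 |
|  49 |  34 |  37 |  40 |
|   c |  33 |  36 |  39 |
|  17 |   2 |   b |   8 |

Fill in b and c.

b = 5, c = 48

The difference between any two rows is the same in every column — this is an addition table with the headers hidden.
Row 5 minus row 1 is 8 − 45 = -37, so its entry in column 3 is 42 + (-37) = 5.
Row 4 minus row 1 is 39 − 45 = -6, so its entry in column 1 is 54 + (-6) = 48.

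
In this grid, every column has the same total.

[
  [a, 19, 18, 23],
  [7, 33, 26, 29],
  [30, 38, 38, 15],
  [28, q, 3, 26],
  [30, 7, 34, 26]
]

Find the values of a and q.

a = 24, q = 22

Column 3 sums to 119 and so does column 4; that's the common total.
In column 1 the known cells total 95, leaving 119 − 95 = 24.
In column 2 the known cells total 97, leaving 119 − 97 = 22.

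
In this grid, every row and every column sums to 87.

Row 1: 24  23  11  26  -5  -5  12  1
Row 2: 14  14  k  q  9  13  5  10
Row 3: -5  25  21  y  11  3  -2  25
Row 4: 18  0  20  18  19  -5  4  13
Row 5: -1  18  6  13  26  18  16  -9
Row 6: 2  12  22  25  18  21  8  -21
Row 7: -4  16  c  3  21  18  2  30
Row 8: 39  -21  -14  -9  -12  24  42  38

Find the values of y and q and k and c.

y = 9, q = 2, k = 20, c = 1

The known cells in row 3 total 78, leaving 87 − 78 = 9 for the blank.
The known cells in row 7 total 86, leaving 87 − 86 = 1 for the blank.
The known cells in column 3 total 67, leaving 87 − 67 = 20 for the blank.
The known cells in row 2 total 85, leaving 87 − 85 = 2 for the blank.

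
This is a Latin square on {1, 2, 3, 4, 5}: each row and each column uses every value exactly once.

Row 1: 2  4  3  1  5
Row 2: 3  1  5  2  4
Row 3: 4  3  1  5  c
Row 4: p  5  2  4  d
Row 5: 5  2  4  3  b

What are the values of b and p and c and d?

b = 1, p = 1, c = 2, d = 3

At (row 5, col 5): row 5 already has {2, 3, 4, 5}, so the value is 1.
For row 3, column 5: row 3 already has {1, 3, 4, 5}; that leaves 2.
Cell (4,5): column 5 already has {1, 2, 4, 5} → 3.
Cell (4,1): row 4 already has {2, 3, 4, 5} → 1.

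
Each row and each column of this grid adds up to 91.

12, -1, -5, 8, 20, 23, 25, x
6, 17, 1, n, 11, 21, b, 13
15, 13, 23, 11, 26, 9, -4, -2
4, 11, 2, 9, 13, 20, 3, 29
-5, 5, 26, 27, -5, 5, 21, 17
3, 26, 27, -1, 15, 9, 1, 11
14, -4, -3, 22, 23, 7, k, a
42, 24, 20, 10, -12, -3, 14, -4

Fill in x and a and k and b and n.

The known cells in row 1 total 82, leaving 91 − 82 = 9 for the blank.
The known cells in column 8 total 73, leaving 91 − 73 = 18 for the blank.
The known cells in row 7 total 77, leaving 91 − 77 = 14 for the blank.
The known cells in column 7 total 74, leaving 91 − 74 = 17 for the blank.
The known cells in row 2 total 86, leaving 91 − 86 = 5 for the blank.

x = 9, a = 18, k = 14, b = 17, n = 5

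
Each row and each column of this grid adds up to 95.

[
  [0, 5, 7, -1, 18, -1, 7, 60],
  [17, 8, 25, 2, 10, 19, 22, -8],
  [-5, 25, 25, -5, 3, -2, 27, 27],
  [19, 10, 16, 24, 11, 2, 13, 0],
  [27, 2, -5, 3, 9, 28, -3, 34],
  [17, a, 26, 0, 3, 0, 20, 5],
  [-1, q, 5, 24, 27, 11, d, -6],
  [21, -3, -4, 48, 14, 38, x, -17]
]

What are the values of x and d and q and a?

x = -2, d = 11, q = 24, a = 24

Row 8: 21 − 3 − 4 + 48 + 14 + 38 − 17 = 97, so its missing entry is 95 − 97 = -2.
Column 7: 7 + 22 + 27 + 13 − 3 + 20 − 2 = 84, so its missing entry is 95 − 84 = 11.
Row 7: -1 + 5 + 24 + 27 + 11 + 11 − 6 = 71, so its missing entry is 95 − 71 = 24.
Row 6: 17 + 26 + 0 + 3 + 0 + 20 + 5 = 71, so its missing entry is 95 − 71 = 24.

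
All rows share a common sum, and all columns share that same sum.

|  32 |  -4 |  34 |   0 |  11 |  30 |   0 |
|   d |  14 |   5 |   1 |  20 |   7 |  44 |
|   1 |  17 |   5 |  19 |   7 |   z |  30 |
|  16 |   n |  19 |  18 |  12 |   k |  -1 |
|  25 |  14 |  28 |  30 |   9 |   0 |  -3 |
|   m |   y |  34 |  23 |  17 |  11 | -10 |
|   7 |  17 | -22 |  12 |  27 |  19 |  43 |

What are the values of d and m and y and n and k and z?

Rows 1 and 5 both sum to 103, so that's the common total.
The known cells in row 2 total 91, leaving 103 − 91 = 12 for the blank.
The known cells in column 1 total 93, leaving 103 − 93 = 10 for the blank.
The known cells in row 6 total 85, leaving 103 − 85 = 18 for the blank.
The known cells in column 2 total 76, leaving 103 − 76 = 27 for the blank.
The known cells in row 3 total 79, leaving 103 − 79 = 24 for the blank.
The known cells in row 4 total 91, leaving 103 − 91 = 12 for the blank.

d = 12, m = 10, y = 18, n = 27, k = 12, z = 24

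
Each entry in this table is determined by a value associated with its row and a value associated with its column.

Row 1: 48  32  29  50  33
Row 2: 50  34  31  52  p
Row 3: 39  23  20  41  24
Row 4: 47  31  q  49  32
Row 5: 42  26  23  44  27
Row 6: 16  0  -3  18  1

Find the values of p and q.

p = 35, q = 28

The difference between any two rows is the same in every column — this is an addition table with the headers hidden.
Row 2 minus row 1 is 34 − 32 = 2, so its entry in column 5 is 33 + 2 = 35.
Row 4 minus row 1 is 31 − 32 = -1, so its entry in column 3 is 29 + (-1) = 28.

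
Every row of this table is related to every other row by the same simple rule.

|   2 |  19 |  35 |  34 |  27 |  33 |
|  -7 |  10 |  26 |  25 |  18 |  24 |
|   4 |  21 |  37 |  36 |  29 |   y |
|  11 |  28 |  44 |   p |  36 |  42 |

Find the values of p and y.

The difference between any two rows is the same in every column — this is an addition table with the headers hidden.
Row 4 minus row 1 is 44 − 35 = 9, so its entry in column 4 is 34 + 9 = 43.
Row 3 minus row 1 is 37 − 35 = 2, so its entry in column 6 is 33 + 2 = 35.

p = 43, y = 35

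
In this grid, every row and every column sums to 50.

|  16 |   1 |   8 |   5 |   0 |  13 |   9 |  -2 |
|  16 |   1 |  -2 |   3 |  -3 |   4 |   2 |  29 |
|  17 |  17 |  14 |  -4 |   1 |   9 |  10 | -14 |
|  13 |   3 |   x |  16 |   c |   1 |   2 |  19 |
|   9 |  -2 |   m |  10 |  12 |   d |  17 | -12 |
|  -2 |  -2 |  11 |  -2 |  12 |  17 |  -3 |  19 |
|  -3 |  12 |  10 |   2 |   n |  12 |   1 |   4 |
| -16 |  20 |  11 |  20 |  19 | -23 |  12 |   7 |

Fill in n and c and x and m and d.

The known cells in row 7 total 38, leaving 50 − 38 = 12 for the blank.
The known cells in column 5 total 53, leaving 50 − 53 = -3 for the blank.
The known cells in column 6 total 33, leaving 50 − 33 = 17 for the blank.
The known cells in row 5 total 51, leaving 50 − 51 = -1 for the blank.
The known cells in row 4 total 51, leaving 50 − 51 = -1 for the blank.

n = 12, c = -3, x = -1, m = -1, d = 17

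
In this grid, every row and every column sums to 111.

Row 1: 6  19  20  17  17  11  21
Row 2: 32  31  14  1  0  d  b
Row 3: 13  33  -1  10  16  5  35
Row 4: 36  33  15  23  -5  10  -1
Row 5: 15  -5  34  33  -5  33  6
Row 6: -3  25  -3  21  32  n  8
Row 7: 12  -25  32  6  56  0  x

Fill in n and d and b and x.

n = 31, d = 21, b = 12, x = 30

Row 7 has 12 − 25 + 32 + 6 + 56 + 0 = 81; the blank must be 111 − 81 = 30.
Column 7 has 21 + 35 − 1 + 6 + 8 + 30 = 99; the blank must be 111 − 99 = 12.
Row 6 has -3 + 25 − 3 + 21 + 32 + 8 = 80; the blank must be 111 − 80 = 31.
Row 2 has 32 + 31 + 14 + 1 + 0 + 12 = 90; the blank must be 111 − 90 = 21.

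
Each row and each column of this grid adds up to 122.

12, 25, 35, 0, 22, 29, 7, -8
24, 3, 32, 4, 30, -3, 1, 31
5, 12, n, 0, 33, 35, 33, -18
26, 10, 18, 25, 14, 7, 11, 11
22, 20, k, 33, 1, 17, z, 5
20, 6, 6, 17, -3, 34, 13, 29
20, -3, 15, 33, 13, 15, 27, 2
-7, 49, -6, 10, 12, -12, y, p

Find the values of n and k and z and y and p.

Column 8: -8 + 31 − 18 + 11 + 5 + 29 + 2 = 52, so its missing entry is 122 − 52 = 70.
Row 8: -7 + 49 − 6 + 10 + 12 − 12 + 70 = 116, so its missing entry is 122 − 116 = 6.
Column 7: 7 + 1 + 33 + 11 + 13 + 27 + 6 = 98, so its missing entry is 122 − 98 = 24.
Row 5: 22 + 20 + 33 + 1 + 17 + 24 + 5 = 122, so its missing entry is 122 − 122 = 0.
Row 3: 5 + 12 + 0 + 33 + 35 + 33 − 18 = 100, so its missing entry is 122 − 100 = 22.

n = 22, k = 0, z = 24, y = 6, p = 70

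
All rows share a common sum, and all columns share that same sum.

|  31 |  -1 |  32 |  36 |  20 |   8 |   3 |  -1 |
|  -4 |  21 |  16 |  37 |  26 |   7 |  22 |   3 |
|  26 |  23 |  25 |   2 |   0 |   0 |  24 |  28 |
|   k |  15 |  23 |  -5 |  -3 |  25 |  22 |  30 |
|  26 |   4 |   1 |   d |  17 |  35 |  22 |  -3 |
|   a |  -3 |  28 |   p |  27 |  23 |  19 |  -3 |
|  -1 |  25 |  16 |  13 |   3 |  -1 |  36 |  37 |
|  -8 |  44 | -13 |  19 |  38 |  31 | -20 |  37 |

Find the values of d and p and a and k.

Rows 1 and 2 both sum to 128, so that's the common total.
The known cells in row 4 total 107, leaving 128 − 107 = 21 for the blank.
The known cells in column 1 total 91, leaving 128 − 91 = 37 for the blank.
The known cells in row 6 total 128, leaving 128 − 128 = 0 for the blank.
The known cells in row 5 total 102, leaving 128 − 102 = 26 for the blank.

d = 26, p = 0, a = 37, k = 21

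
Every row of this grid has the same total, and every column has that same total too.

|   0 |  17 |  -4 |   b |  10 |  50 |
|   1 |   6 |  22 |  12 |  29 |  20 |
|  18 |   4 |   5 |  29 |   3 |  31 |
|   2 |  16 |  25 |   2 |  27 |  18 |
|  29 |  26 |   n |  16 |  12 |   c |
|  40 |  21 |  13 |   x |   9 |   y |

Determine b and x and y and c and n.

b = 17, x = 14, y = -7, c = -22, n = 29

Rows 2 and 3 both sum to 90, so that's the common total.
Row 1 has 0 + 17 − 4 + 10 + 50 = 73; the blank must be 90 − 73 = 17.
Column 3 has -4 + 22 + 5 + 25 + 13 = 61; the blank must be 90 − 61 = 29.
Row 5 has 29 + 26 + 29 + 16 + 12 = 112; the blank must be 90 − 112 = -22.
Column 6 has 50 + 20 + 31 + 18 − 22 = 97; the blank must be 90 − 97 = -7.
Row 6 has 40 + 21 + 13 + 9 − 7 = 76; the blank must be 90 − 76 = 14.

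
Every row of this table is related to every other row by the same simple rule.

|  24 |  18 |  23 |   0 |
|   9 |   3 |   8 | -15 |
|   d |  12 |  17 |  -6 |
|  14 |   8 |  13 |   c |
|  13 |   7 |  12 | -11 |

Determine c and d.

c = -10, d = 18

The difference between any two rows is the same in every column — this is an addition table with the headers hidden.
Row 4 minus row 1 is 8 − 18 = -10, so its entry in column 4 is 0 + (-10) = -10.
Row 3 minus row 1 is 12 − 18 = -6, so its entry in column 1 is 24 + (-6) = 18.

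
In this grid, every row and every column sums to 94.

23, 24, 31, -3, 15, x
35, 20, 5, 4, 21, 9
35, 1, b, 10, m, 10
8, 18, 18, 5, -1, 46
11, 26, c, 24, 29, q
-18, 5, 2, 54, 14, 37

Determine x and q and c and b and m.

Column 5: 15 + 21 − 1 + 29 + 14 = 78, so its missing entry is 94 − 78 = 16.
Row 1: 23 + 24 + 31 − 3 + 15 = 90, so its missing entry is 94 − 90 = 4.
Column 6: 4 + 9 + 10 + 46 + 37 = 106, so its missing entry is 94 − 106 = -12.
Row 5: 11 + 26 + 24 + 29 − 12 = 78, so its missing entry is 94 − 78 = 16.
Row 3: 35 + 1 + 10 + 16 + 10 = 72, so its missing entry is 94 − 72 = 22.

x = 4, q = -12, c = 16, b = 22, m = 16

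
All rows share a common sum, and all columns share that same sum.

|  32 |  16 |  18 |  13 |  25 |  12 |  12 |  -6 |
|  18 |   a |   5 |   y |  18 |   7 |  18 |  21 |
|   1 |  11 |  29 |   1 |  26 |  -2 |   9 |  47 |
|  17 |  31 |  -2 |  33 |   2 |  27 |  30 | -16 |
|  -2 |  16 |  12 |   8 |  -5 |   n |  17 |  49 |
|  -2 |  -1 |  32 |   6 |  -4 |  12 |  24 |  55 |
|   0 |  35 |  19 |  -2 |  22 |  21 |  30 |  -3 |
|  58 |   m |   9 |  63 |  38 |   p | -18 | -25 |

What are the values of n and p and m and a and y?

n = 27, p = 18, m = -21, a = 35, y = 0

Rows 1 and 3 both sum to 122, so that's the common total.
The known cells in row 5 total 95, leaving 122 − 95 = 27 for the blank.
The known cells in column 6 total 104, leaving 122 − 104 = 18 for the blank.
The known cells in row 8 total 143, leaving 122 − 143 = -21 for the blank.
The known cells in column 2 total 87, leaving 122 − 87 = 35 for the blank.
The known cells in row 2 total 122, leaving 122 − 122 = 0 for the blank.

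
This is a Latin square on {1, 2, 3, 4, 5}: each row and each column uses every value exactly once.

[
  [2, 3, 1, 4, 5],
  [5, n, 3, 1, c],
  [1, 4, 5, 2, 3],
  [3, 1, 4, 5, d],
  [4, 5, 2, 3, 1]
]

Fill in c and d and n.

c = 4, d = 2, n = 2

For row 2, column 2: column 2 already has {1, 3, 4, 5}; that leaves 2.
Cell (4,5): row 4 already has {1, 3, 4, 5} → 2.
At (row 2, col 5): row 2 already has {1, 2, 3, 5}, so the value is 4.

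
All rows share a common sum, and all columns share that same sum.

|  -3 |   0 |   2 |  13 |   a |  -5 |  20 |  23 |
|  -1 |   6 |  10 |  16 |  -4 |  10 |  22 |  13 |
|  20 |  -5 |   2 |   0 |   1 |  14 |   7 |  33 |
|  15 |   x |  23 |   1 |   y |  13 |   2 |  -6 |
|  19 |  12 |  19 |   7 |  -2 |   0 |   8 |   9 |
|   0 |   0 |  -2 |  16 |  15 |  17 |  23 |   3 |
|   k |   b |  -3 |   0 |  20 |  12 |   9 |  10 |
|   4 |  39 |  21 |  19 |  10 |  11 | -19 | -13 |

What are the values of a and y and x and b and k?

a = 22, y = 10, x = 14, b = 6, k = 18

Rows 2 and 3 both sum to 72, so that's the common total.
The known cells in row 1 total 50, leaving 72 − 50 = 22 for the blank.
The known cells in column 5 total 62, leaving 72 − 62 = 10 for the blank.
The known cells in row 4 total 58, leaving 72 − 58 = 14 for the blank.
The known cells in column 2 total 66, leaving 72 − 66 = 6 for the blank.
The known cells in row 7 total 54, leaving 72 − 54 = 18 for the blank.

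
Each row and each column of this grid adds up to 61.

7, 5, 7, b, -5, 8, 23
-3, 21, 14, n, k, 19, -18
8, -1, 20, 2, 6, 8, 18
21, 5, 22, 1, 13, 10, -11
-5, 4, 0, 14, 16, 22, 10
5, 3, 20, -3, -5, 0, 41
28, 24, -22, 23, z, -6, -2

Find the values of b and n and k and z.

b = 16, n = 8, k = 20, z = 16

Row 1 has 7 + 5 + 7 − 5 + 8 + 23 = 45; the blank must be 61 − 45 = 16.
Column 4 has 16 + 2 + 1 + 14 − 3 + 23 = 53; the blank must be 61 − 53 = 8.
Row 7 has 28 + 24 − 22 + 23 − 6 − 2 = 45; the blank must be 61 − 45 = 16.
Row 2 has -3 + 21 + 14 + 8 + 19 − 18 = 41; the blank must be 61 − 41 = 20.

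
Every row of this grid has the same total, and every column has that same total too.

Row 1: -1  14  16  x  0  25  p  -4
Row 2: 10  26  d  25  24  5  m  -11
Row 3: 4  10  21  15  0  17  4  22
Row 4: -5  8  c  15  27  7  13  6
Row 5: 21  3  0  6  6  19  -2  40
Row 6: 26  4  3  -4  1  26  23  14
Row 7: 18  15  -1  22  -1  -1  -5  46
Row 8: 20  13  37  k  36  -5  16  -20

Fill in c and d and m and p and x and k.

Rows 3 and 5 both sum to 93, so that's the common total.
Row 8 has 20 + 13 + 37 + 36 − 5 + 16 − 20 = 97; the blank must be 93 − 97 = -4.
Column 4 has 25 + 15 + 15 + 6 − 4 + 22 − 4 = 75; the blank must be 93 − 75 = 18.
Row 1 has -1 + 14 + 16 + 18 + 0 + 25 − 4 = 68; the blank must be 93 − 68 = 25.
Column 7 has 25 + 4 + 13 − 2 + 23 − 5 + 16 = 74; the blank must be 93 − 74 = 19.
Row 2 has 10 + 26 + 25 + 24 + 5 + 19 − 11 = 98; the blank must be 93 − 98 = -5.
Row 4 has -5 + 8 + 15 + 27 + 7 + 13 + 6 = 71; the blank must be 93 − 71 = 22.

c = 22, d = -5, m = 19, p = 25, x = 18, k = -4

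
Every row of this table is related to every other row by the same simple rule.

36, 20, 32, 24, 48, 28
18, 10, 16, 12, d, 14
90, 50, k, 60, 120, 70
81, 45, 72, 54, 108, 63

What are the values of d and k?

d = 24, k = 80

Each row is a constant multiple of every other row — this is a multiplication table with the headers hidden.
Row 2 is 14/28 = 1/2 times row 1, so its entry in column 5 is 48 × 1/2 = 24.
Row 3 is 70/28 = 5/2 times row 1, so its entry in column 3 is 32 × 5/2 = 80.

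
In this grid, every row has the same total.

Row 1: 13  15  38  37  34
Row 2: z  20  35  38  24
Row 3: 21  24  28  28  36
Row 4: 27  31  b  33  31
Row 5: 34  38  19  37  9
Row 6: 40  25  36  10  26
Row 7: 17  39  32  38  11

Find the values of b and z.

b = 15, z = 20

The complete rows each total 137.
Row 4 is missing 137 − 122 = 15 (since 27 + 31 + 33 + 31 = 122).
Row 2 is missing 137 − 117 = 20 (since 20 + 35 + 38 + 24 = 117).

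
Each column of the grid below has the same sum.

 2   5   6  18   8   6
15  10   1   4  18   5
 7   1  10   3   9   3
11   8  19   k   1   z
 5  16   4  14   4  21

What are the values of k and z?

k = 1, z = 5

Column 2 sums to 40 and so does column 3; that's the common total.
In column 4 the known cells total 39, leaving 40 − 39 = 1.
In column 6 the known cells total 35, leaving 40 − 35 = 5.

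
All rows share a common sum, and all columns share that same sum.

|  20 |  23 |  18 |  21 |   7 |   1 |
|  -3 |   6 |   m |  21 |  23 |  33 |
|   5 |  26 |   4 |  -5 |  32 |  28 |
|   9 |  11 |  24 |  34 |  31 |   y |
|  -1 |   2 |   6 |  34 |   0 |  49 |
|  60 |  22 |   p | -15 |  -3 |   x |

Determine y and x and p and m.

Rows 1 and 3 both sum to 90, so that's the common total.
The known cells in row 2 total 80, leaving 90 − 80 = 10 for the blank.
The known cells in row 4 total 109, leaving 90 − 109 = -19 for the blank.
The known cells in column 6 total 92, leaving 90 − 92 = -2 for the blank.
The known cells in row 6 total 62, leaving 90 − 62 = 28 for the blank.

y = -19, x = -2, p = 28, m = 10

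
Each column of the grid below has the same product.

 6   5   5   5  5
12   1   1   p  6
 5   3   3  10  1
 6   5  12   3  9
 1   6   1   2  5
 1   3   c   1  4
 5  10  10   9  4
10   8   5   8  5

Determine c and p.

Columns 2 and 5 each multiply to 108000, so every column has product 108000.
Column 3: 5×1×3×12×1×10×5 = 9000, so the missing entry is 108000 ÷ 9000 = 12.
Column 4: 5×10×3×2×1×9×8 = 21600, so the missing entry is 108000 ÷ 21600 = 5.

c = 12, p = 5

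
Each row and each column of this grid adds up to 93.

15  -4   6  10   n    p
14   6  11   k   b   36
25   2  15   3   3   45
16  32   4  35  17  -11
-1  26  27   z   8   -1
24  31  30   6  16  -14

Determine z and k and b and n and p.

z = 34, k = 5, b = 21, n = 28, p = 38

The known cells in row 5 total 59, leaving 93 − 59 = 34 for the blank.
The known cells in column 6 total 55, leaving 93 − 55 = 38 for the blank.
The known cells in row 1 total 65, leaving 93 − 65 = 28 for the blank.
The known cells in column 5 total 72, leaving 93 − 72 = 21 for the blank.
The known cells in row 2 total 88, leaving 93 − 88 = 5 for the blank.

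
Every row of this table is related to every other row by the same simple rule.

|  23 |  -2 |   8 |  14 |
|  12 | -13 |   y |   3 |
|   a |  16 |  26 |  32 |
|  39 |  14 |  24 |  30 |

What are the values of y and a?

y = -3, a = 41

The difference between any two rows is the same in every column — this is an addition table with the headers hidden.
Row 2 minus row 1 is -13 − (-2) = -11, so its entry in column 3 is 8 + (-11) = -3.
Row 3 minus row 1 is 16 − (-2) = 18, so its entry in column 1 is 23 + 18 = 41.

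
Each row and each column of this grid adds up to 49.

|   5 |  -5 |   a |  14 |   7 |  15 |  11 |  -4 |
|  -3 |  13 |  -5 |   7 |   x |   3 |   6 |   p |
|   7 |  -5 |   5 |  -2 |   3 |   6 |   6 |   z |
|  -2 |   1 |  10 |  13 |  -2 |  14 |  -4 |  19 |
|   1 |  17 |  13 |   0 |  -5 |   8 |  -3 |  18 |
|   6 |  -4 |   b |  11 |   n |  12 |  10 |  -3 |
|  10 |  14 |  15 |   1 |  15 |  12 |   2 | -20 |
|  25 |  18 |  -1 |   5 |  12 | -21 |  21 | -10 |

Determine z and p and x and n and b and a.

Row 3 has 7 − 5 + 5 − 2 + 3 + 6 + 6 = 20; the blank must be 49 − 20 = 29.
Column 8 has -4 + 29 + 19 + 18 − 3 − 20 − 10 = 29; the blank must be 49 − 29 = 20.
Row 2 has -3 + 13 − 5 + 7 + 3 + 6 + 20 = 41; the blank must be 49 − 41 = 8.
Column 5 has 7 + 8 + 3 − 2 − 5 + 15 + 12 = 38; the blank must be 49 − 38 = 11.
Row 1 has 5 − 5 + 14 + 7 + 15 + 11 − 4 = 43; the blank must be 49 − 43 = 6.
Row 6 has 6 − 4 + 11 + 11 + 12 + 10 − 3 = 43; the blank must be 49 − 43 = 6.

z = 29, p = 20, x = 8, n = 11, b = 6, a = 6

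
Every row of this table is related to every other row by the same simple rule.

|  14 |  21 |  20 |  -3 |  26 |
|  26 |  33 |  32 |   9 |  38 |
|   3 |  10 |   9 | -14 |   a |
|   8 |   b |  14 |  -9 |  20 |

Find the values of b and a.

The difference between any two rows is the same in every column — this is an addition table with the headers hidden.
Row 4 minus row 1 is 14 − 20 = -6, so its entry in column 2 is 21 + (-6) = 15.
Row 3 minus row 1 is 9 − 20 = -11, so its entry in column 5 is 26 + (-11) = 15.

b = 15, a = 15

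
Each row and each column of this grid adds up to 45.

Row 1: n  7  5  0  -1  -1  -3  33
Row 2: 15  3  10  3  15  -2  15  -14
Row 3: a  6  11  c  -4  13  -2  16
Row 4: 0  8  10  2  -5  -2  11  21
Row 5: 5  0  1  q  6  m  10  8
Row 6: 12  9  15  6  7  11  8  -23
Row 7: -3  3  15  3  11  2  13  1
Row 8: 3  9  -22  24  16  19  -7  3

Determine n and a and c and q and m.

n = 5, a = 8, c = -3, q = 10, m = 5

Row 1: 7 + 5 + 0 − 1 − 1 − 3 + 33 = 40, so its missing entry is 45 − 40 = 5.
Column 1: 5 + 15 + 0 + 5 + 12 − 3 + 3 = 37, so its missing entry is 45 − 37 = 8.
Row 3: 8 + 6 + 11 − 4 + 13 − 2 + 16 = 48, so its missing entry is 45 − 48 = -3.
Column 4: 0 + 3 − 3 + 2 + 6 + 3 + 24 = 35, so its missing entry is 45 − 35 = 10.
Row 5: 5 + 0 + 1 + 10 + 6 + 10 + 8 = 40, so its missing entry is 45 − 40 = 5.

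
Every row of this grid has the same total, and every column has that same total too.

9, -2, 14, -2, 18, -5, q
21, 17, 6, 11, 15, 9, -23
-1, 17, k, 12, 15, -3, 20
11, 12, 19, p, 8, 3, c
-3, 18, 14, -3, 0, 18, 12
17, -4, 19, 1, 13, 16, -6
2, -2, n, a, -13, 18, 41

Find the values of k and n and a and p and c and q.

Rows 2 and 5 both sum to 56, so that's the common total.
Row 3 has -1 + 17 + 12 + 15 − 3 + 20 = 60; the blank must be 56 − 60 = -4.
Column 3 has 14 + 6 − 4 + 19 + 14 + 19 = 68; the blank must be 56 − 68 = -12.
Row 1 has 9 − 2 + 14 − 2 + 18 − 5 = 32; the blank must be 56 − 32 = 24.
Column 7 has 24 − 23 + 20 + 12 − 6 + 41 = 68; the blank must be 56 − 68 = -12.
Row 4 has 11 + 12 + 19 + 8 + 3 − 12 = 41; the blank must be 56 − 41 = 15.
Row 7 has 2 − 2 − 12 − 13 + 18 + 41 = 34; the blank must be 56 − 34 = 22.

k = -4, n = -12, a = 22, p = 15, c = -12, q = 24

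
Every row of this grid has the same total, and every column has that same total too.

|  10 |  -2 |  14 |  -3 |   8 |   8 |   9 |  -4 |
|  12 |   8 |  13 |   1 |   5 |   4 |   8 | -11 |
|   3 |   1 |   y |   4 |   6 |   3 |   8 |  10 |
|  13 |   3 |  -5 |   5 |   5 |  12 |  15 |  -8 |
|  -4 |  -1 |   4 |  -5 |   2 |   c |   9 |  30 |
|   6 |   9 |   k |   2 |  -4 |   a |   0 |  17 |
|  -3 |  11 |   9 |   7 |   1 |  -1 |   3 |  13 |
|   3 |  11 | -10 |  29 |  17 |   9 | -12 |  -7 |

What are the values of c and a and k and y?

c = 5, a = 0, k = 10, y = 5

Rows 1 and 2 both sum to 40, so that's the common total.
The known cells in row 5 total 35, leaving 40 − 35 = 5 for the blank.
The known cells in column 6 total 40, leaving 40 − 40 = 0 for the blank.
The known cells in row 3 total 35, leaving 40 − 35 = 5 for the blank.
The known cells in row 6 total 30, leaving 40 − 30 = 10 for the blank.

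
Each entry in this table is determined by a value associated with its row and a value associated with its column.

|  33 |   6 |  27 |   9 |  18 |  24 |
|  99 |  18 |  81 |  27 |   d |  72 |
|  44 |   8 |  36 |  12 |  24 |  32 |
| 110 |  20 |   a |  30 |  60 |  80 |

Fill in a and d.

a = 90, d = 54

Each row is a constant multiple of every other row — this is a multiplication table with the headers hidden.
Row 4 is 110/33 = 10/3 times row 1, so its entry in column 3 is 27 × 10/3 = 90.
Row 2 is 99/33 = 3/1 times row 1, so its entry in column 5 is 18 × 3/1 = 54.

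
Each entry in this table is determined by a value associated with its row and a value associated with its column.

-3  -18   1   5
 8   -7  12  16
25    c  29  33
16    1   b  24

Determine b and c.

The difference between any two rows is the same in every column — this is an addition table with the headers hidden.
Row 4 minus row 1 is 16 − (-3) = 19, so its entry in column 3 is 1 + 19 = 20.
Row 3 minus row 1 is 25 − (-3) = 28, so its entry in column 2 is -18 + 28 = 10.

b = 20, c = 10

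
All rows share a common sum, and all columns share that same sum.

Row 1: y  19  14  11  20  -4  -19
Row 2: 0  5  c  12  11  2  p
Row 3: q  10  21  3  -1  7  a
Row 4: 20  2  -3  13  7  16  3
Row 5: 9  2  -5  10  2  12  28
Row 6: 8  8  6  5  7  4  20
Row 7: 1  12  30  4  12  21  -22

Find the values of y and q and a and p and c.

Rows 4 and 5 both sum to 58, so that's the common total.
Column 3 has 14 + 21 − 3 − 5 + 6 + 30 = 63; the blank must be 58 − 63 = -5.
Row 1 has 19 + 14 + 11 + 20 − 4 − 19 = 41; the blank must be 58 − 41 = 17.
Column 1 has 17 + 0 + 20 + 9 + 8 + 1 = 55; the blank must be 58 − 55 = 3.
Row 3 has 3 + 10 + 21 + 3 − 1 + 7 = 43; the blank must be 58 − 43 = 15.
Row 2 has 0 + 5 − 5 + 12 + 11 + 2 = 25; the blank must be 58 − 25 = 33.

y = 17, q = 3, a = 15, p = 33, c = -5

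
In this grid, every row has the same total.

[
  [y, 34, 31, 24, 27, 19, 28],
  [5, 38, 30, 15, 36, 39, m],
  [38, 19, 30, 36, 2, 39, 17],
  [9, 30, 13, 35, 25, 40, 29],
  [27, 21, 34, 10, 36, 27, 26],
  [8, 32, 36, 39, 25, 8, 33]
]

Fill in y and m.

Row 4 sums to 181 and so does row 6; that's the common total.
In row 1 the known cells total 163, leaving 181 − 163 = 18.
In row 2 the known cells total 163, leaving 181 − 163 = 18.

y = 18, m = 18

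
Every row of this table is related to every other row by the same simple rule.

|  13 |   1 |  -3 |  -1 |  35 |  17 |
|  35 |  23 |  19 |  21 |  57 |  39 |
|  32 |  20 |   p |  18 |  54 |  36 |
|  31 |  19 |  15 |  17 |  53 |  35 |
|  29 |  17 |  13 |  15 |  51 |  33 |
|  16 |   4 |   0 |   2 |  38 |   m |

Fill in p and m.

The difference between any two rows is the same in every column — this is an addition table with the headers hidden.
Row 3 minus row 1 is 54 − 35 = 19, so its entry in column 3 is -3 + 19 = 16.
Row 6 minus row 1 is 38 − 35 = 3, so its entry in column 6 is 17 + 3 = 20.

p = 16, m = 20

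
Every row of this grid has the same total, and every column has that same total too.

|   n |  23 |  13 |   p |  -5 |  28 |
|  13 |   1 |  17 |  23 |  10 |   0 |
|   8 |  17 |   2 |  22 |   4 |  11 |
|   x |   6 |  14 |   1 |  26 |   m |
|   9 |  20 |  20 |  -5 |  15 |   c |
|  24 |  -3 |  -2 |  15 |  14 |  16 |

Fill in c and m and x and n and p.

c = 5, m = 4, x = 13, n = -3, p = 8

Rows 2 and 3 both sum to 64, so that's the common total.
The known cells in column 4 total 56, leaving 64 − 56 = 8 for the blank.
The known cells in row 1 total 67, leaving 64 − 67 = -3 for the blank.
The known cells in column 1 total 51, leaving 64 − 51 = 13 for the blank.
The known cells in row 5 total 59, leaving 64 − 59 = 5 for the blank.
The known cells in row 4 total 60, leaving 64 − 60 = 4 for the blank.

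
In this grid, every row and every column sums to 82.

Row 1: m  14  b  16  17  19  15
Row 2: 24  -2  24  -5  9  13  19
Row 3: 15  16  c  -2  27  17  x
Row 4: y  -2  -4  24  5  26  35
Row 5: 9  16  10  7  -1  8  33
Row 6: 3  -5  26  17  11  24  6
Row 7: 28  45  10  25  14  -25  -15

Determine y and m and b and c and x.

y = -2, m = 5, b = -4, c = 20, x = -11

Row 4: -2 − 4 + 24 + 5 + 26 + 35 = 84, so its missing entry is 82 − 84 = -2.
Column 1: 24 + 15 − 2 + 9 + 3 + 28 = 77, so its missing entry is 82 − 77 = 5.
Row 1: 5 + 14 + 16 + 17 + 19 + 15 = 86, so its missing entry is 82 − 86 = -4.
Column 7: 15 + 19 + 35 + 33 + 6 − 15 = 93, so its missing entry is 82 − 93 = -11.
Row 3: 15 + 16 − 2 + 27 + 17 − 11 = 62, so its missing entry is 82 − 62 = 20.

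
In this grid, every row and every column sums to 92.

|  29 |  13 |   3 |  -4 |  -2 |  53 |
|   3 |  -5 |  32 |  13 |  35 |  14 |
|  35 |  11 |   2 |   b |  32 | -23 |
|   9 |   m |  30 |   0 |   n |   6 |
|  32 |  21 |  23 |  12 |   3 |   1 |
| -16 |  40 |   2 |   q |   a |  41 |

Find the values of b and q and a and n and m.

b = 35, q = 36, a = -11, n = 35, m = 12

Column 2 has 13 − 5 + 11 + 21 + 40 = 80; the blank must be 92 − 80 = 12.
Row 4 has 9 + 12 + 30 + 0 + 6 = 57; the blank must be 92 − 57 = 35.
Column 5 has -2 + 35 + 32 + 35 + 3 = 103; the blank must be 92 − 103 = -11.
Row 3 has 35 + 11 + 2 + 32 − 23 = 57; the blank must be 92 − 57 = 35.
Row 6 has -16 + 40 + 2 − 11 + 41 = 56; the blank must be 92 − 56 = 36.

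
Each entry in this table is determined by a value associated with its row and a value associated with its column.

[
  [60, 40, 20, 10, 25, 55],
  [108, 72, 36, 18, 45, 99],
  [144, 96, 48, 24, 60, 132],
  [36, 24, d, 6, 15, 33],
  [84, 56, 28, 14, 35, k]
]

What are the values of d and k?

Each row is a constant multiple of every other row — this is a multiplication table with the headers hidden.
Row 4 is 15/25 = 3/5 times row 1, so its entry in column 3 is 20 × 3/5 = 12.
Row 5 is 35/25 = 7/5 times row 1, so its entry in column 6 is 55 × 7/5 = 77.

d = 12, k = 77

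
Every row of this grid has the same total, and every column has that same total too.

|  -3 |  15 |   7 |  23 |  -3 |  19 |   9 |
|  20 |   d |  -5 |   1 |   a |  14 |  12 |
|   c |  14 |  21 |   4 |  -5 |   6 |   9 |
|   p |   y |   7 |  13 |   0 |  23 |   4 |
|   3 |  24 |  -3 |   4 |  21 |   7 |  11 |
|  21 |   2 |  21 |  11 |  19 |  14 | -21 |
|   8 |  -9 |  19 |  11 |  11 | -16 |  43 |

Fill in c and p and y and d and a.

c = 18, p = 0, y = 20, d = 1, a = 24

Rows 1 and 5 both sum to 67, so that's the common total.
Row 3 has 14 + 21 + 4 − 5 + 6 + 9 = 49; the blank must be 67 − 49 = 18.
Column 5 has -3 − 5 + 0 + 21 + 19 + 11 = 43; the blank must be 67 − 43 = 24.
Row 2 has 20 − 5 + 1 + 24 + 14 + 12 = 66; the blank must be 67 − 66 = 1.
Column 2 has 15 + 1 + 14 + 24 + 2 − 9 = 47; the blank must be 67 − 47 = 20.
Row 4 has 20 + 7 + 13 + 0 + 23 + 4 = 67; the blank must be 67 − 67 = 0.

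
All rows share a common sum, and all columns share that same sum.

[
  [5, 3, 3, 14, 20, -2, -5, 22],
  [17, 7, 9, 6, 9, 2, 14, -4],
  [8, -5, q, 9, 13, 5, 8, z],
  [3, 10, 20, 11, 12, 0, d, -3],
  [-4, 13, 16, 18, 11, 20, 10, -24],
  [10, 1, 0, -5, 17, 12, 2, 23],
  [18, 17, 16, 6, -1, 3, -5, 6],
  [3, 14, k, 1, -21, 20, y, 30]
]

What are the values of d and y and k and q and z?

d = 7, y = 29, k = -16, q = 12, z = 10

Rows 1 and 2 both sum to 60, so that's the common total.
Column 8 has 22 − 4 − 3 − 24 + 23 + 6 + 30 = 50; the blank must be 60 − 50 = 10.
Row 4 has 3 + 10 + 20 + 11 + 12 + 0 − 3 = 53; the blank must be 60 − 53 = 7.
Column 7 has -5 + 14 + 8 + 7 + 10 + 2 − 5 = 31; the blank must be 60 − 31 = 29.
Row 8 has 3 + 14 + 1 − 21 + 20 + 29 + 30 = 76; the blank must be 60 − 76 = -16.
Row 3 has 8 − 5 + 9 + 13 + 5 + 8 + 10 = 48; the blank must be 60 − 48 = 12.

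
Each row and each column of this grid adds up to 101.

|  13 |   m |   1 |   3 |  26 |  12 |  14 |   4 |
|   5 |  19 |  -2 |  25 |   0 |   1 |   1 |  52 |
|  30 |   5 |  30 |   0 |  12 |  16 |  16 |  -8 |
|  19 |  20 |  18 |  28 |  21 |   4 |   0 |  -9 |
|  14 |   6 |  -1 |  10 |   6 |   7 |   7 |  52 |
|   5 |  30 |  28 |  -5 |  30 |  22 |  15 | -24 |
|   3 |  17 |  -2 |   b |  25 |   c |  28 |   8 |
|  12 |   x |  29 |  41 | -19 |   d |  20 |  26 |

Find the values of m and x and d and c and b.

m = 28, x = -24, d = 16, c = 23, b = -1

Row 1 has 13 + 1 + 3 + 26 + 12 + 14 + 4 = 73; the blank must be 101 − 73 = 28.
Column 2 has 28 + 19 + 5 + 20 + 6 + 30 + 17 = 125; the blank must be 101 − 125 = -24.
Row 8 has 12 − 24 + 29 + 41 − 19 + 20 + 26 = 85; the blank must be 101 − 85 = 16.
Column 6 has 12 + 1 + 16 + 4 + 7 + 22 + 16 = 78; the blank must be 101 − 78 = 23.
Row 7 has 3 + 17 − 2 + 25 + 23 + 28 + 8 = 102; the blank must be 101 − 102 = -1.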